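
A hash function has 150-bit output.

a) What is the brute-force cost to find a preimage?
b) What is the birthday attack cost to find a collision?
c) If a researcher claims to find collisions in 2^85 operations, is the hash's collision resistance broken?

Step 1: Preimage resistance requires brute-force of 2^150 operations.
Step 2: Collision resistance (birthday bound) = 2^(150/2) = 2^75.
Step 3: The claimed attack costs 2^85 operations.
Step 4: Since 2^85 >= 2^75, the claimed attack is no faster than the generic birthday attack, so this does not break collision resistance.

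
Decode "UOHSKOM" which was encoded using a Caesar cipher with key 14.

Step 1: Reverse the shift by subtracting 14 from each letter position.
  U (position 20) -> position (20-14) mod 26 = 6 -> G
  O (position 14) -> position (14-14) mod 26 = 0 -> A
  H (position 7) -> position (7-14) mod 26 = 19 -> T
  S (position 18) -> position (18-14) mod 26 = 4 -> E
  K (position 10) -> position (10-14) mod 26 = 22 -> W
  O (position 14) -> position (14-14) mod 26 = 0 -> A
  M (position 12) -> position (12-14) mod 26 = 24 -> Y
Decrypted message: GATEWAY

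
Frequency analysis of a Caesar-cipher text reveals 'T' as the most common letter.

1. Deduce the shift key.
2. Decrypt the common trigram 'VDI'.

Step 1: In English, 'E' is the most frequent letter (12.7%).
Step 2: The most frequent ciphertext letter is 'T' (position 19).
Step 3: Shift = (19 - 4) mod 26 = 15.
Step 4: Decrypt 'VDI' by shifting back 15:
  V -> G
  D -> O
  I -> T
Step 5: 'VDI' decrypts to 'GOT'.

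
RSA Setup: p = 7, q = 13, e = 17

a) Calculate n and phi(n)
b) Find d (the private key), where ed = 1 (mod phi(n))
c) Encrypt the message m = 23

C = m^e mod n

Step 1: n = 7 * 13 = 91.
Step 2: phi(n) = (7-1)(13-1) = 6 * 12 = 72.
Step 3: Find d = 17^(-1) mod 72 = 17.
  Verify: 17 * 17 = 289 = 1 (mod 72).
Step 4: C = 23^17 mod 91 = 4.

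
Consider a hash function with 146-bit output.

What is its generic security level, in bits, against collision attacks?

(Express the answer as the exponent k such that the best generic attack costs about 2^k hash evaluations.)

Step 1: The hash has a 146-bit output.
Step 2: Collision resistance means it should be infeasible to find any x != y with h(x) = h(y).
By the birthday bound, a generic collision search succeeds after about sqrt(2^146) = 2^(146/2) = 2^73 evaluations.
Step 3: Security level = 73 bits.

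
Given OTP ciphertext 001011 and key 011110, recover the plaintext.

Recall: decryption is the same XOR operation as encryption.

Step 1: XOR ciphertext with key:
  Ciphertext: 001011
  Key:        011110
  XOR:        010101
Step 2: Plaintext = 010101 = 21 in decimal.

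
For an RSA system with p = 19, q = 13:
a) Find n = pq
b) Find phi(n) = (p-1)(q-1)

Step 1: n = p * q = 19 * 13 = 247.
Step 2: phi(n) = (p-1)(q-1) = 18 * 12 = 216.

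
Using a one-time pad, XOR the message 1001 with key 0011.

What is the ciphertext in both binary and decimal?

Step 1: Write out the XOR operation bit by bit:
  Message: 1001
  Key:     0011
  XOR:     1010
Step 2: Convert to decimal: 1010 = 10.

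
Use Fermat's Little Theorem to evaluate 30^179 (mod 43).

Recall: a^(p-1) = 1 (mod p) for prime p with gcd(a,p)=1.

Step 1: Since 43 is prime, by Fermat's Little Theorem: 30^42 = 1 (mod 43).
Step 2: Reduce exponent: 179 mod 42 = 11.
Step 3: So 30^179 = 30^11 (mod 43).
Step 4: 30^11 mod 43 = 20.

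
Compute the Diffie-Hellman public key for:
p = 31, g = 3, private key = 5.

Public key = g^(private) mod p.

Step 1: A = g^a mod p = 3^5 mod 31.
  3^1 mod 31 = 3
  3^2 mod 31 = (3 * 3) mod 31 = 9
  3^3 mod 31 = (9 * 3) mod 31 = 27
  3^4 mod 31 = (27 * 3) mod 31 = 19
  3^5 mod 31 = (19 * 3) mod 31 = 26
Result: A = 26.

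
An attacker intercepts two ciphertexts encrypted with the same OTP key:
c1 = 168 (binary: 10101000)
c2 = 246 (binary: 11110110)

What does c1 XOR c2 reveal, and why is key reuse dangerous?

Step 1: c1 XOR c2 = (m1 XOR k) XOR (m2 XOR k).
Step 2: By XOR associativity/commutativity: = m1 XOR m2 XOR k XOR k = m1 XOR m2.
Step 3: 10101000 XOR 11110110 = 01011110 = 94.
Step 4: The key cancels out! An attacker learns m1 XOR m2 = 94, revealing the relationship between plaintexts.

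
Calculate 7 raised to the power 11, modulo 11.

Step 1: Compute 7^11 mod 11 step by step, reducing modulo 11 at each step.
  7^1 mod 11 = 7
  7^2 mod 11 = (7 * 7) mod 11 = 5
  7^3 mod 11 = (5 * 7) mod 11 = 2
  7^4 mod 11 = (2 * 7) mod 11 = 3
  7^5 mod 11 = (3 * 7) mod 11 = 10
  7^6 mod 11 = (10 * 7) mod 11 = 4
  7^7 mod 11 = (4 * 7) mod 11 = 6
  7^8 mod 11 = (6 * 7) mod 11 = 9
  7^9 mod 11 = (9 * 7) mod 11 = 8
  7^10 mod 11 = (8 * 7) mod 11 = 1
  7^11 mod 11 = (1 * 7) mod 11 = 7
Step 2: Result = 7.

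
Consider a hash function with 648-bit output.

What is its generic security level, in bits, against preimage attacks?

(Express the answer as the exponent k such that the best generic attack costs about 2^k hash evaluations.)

Step 1: The hash has a 648-bit output.
Step 2: Preimage resistance means: given a digest h(x), it should be infeasible to find any input that hashes to it.
With a 648-bit output there are 2^648 possible digests, so a generic brute-force preimage search costs about 2^648 evaluations.
Step 3: Security level = 648 bits.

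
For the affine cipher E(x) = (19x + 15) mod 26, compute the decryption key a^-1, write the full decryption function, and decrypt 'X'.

Step 1: Find a^-1, the modular inverse of 19 mod 26.
Step 2: We need 19 * a^-1 = 1 (mod 26).
Step 3: 19 * 11 = 209 = 8 * 26 + 1, so a^-1 = 11.
Step 4: D(y) = 11(y - 15) mod 26.
Step 5: Apply to 'X' (y = 23): D(23) = 11 * (23 - 15) mod 26 = 11 * 8 mod 26 = 10 -> 'K'.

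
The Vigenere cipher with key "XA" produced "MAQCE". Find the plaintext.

Step 1: Extend key: XAXAX
Step 2: Decrypt each letter (c - k) mod 26:
  M(12) - X(23) = (12-23) mod 26 = 15 = P
  A(0) - A(0) = (0-0) mod 26 = 0 = A
  Q(16) - X(23) = (16-23) mod 26 = 19 = T
  C(2) - A(0) = (2-0) mod 26 = 2 = C
  E(4) - X(23) = (4-23) mod 26 = 7 = H
Plaintext: PATCH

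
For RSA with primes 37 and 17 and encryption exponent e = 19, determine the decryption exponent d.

Step 1: n = 37 * 17 = 629.
Step 2: phi(n) = 36 * 16 = 576.
Step 3: Find d such that 19 * d = 1 (mod 576).
Step 4: d = 19^(-1) mod 576 = 91.
Verification: 19 * 91 = 1729 = 3 * 576 + 1.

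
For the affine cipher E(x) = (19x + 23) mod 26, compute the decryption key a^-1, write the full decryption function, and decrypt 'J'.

Step 1: Find a^-1, the modular inverse of 19 mod 26.
Step 2: We need 19 * a^-1 = 1 (mod 26).
Step 3: 19 * 11 = 209 = 8 * 26 + 1, so a^-1 = 11.
Step 4: D(y) = 11(y - 23) mod 26.
Step 5: Apply to 'J' (y = 9): D(9) = 11 * (9 - 23) mod 26 = 11 * -14 mod 26 = 2 -> 'C'.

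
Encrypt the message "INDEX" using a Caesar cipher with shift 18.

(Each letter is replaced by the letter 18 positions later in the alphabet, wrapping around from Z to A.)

Step 1: For each letter, shift forward by 18 positions (mod 26).
  I (position 8) -> position (8+18) mod 26 = 0 -> A
  N (position 13) -> position (13+18) mod 26 = 5 -> F
  D (position 3) -> position (3+18) mod 26 = 21 -> V
  E (position 4) -> position (4+18) mod 26 = 22 -> W
  X (position 23) -> position (23+18) mod 26 = 15 -> P
Result: AFVWP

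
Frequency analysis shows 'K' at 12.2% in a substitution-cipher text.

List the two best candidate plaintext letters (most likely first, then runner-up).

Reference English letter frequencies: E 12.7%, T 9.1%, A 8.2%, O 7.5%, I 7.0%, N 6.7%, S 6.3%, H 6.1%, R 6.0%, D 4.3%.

Step 1: Observed frequency of 'K' is 12.2%.
Step 2: Compute distances to each reference frequency and sort:
  E (12.7%): difference = 0.5% <-- BEST
  T (9.1%): difference = 3.1% <-- RUNNER-UP
  A (8.2%): difference = 4.0%
  O (7.5%): difference = 4.7%
  I (7.0%): difference = 5.2%
Step 3: Most likely is 'E' (12.7%, diff 0.5%); second most likely is 'T' (9.1%, diff 3.1%).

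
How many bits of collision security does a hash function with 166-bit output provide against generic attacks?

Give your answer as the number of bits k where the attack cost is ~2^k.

Step 1: The hash has a 166-bit output.
Step 2: Collision resistance means it should be infeasible to find any x != y with h(x) = h(y).
By the birthday bound, a generic collision search succeeds after about sqrt(2^166) = 2^(166/2) = 2^83 evaluations.
Step 3: Security level = 83 bits.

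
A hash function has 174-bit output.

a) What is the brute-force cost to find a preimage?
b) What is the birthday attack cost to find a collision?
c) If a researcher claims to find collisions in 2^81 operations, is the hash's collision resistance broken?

Step 1: Preimage resistance requires brute-force of 2^174 operations.
Step 2: Collision resistance (birthday bound) = 2^(174/2) = 2^87.
Step 3: The claimed attack costs 2^81 operations.
Step 4: Since 2^81 < 2^87, the claimed attack beats the generic birthday bound, so collision resistance is broken.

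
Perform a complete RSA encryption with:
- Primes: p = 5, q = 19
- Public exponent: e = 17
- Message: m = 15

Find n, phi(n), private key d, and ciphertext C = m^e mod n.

Step 1: n = 5 * 19 = 95.
Step 2: phi(n) = (5-1)(19-1) = 4 * 18 = 72.
Step 3: Find d = 17^(-1) mod 72 = 17.
  Verify: 17 * 17 = 289 = 1 (mod 72).
Step 4: C = 15^17 mod 95 = 90.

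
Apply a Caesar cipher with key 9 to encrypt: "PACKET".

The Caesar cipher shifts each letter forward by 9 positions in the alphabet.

Step 1: For each letter, shift forward by 9 positions (mod 26).
  P (position 15) -> position (15+9) mod 26 = 24 -> Y
  A (position 0) -> position (0+9) mod 26 = 9 -> J
  C (position 2) -> position (2+9) mod 26 = 11 -> L
  K (position 10) -> position (10+9) mod 26 = 19 -> T
  E (position 4) -> position (4+9) mod 26 = 13 -> N
  T (position 19) -> position (19+9) mod 26 = 2 -> C
Result: YJLTNC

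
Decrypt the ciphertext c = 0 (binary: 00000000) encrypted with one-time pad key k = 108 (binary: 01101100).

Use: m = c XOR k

Step 1: XOR ciphertext with key:
  Ciphertext: 00000000
  Key:        01101100
  XOR:        01101100
Step 2: Plaintext = 01101100 = 108 in decimal.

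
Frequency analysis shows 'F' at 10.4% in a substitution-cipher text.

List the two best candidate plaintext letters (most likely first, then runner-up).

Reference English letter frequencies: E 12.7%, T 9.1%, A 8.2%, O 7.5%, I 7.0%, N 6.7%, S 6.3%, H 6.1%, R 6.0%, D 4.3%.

Step 1: Observed frequency of 'F' is 10.4%.
Step 2: Compute distances to each reference frequency and sort:
  T (9.1%): difference = 1.3% <-- BEST
  A (8.2%): difference = 2.2% <-- RUNNER-UP
  E (12.7%): difference = 2.3%
  O (7.5%): difference = 2.9%
  I (7.0%): difference = 3.4%
Step 3: Most likely is 'T' (9.1%, diff 1.3%); second most likely is 'A' (8.2%, diff 2.2%).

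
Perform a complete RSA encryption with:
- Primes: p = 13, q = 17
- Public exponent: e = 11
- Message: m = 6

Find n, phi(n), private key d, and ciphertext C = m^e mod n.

Step 1: n = 13 * 17 = 221.
Step 2: phi(n) = (13-1)(17-1) = 12 * 16 = 192.
Step 3: Find d = 11^(-1) mod 192 = 35.
  Verify: 11 * 35 = 385 = 1 (mod 192).
Step 4: C = 6^11 mod 221 = 141.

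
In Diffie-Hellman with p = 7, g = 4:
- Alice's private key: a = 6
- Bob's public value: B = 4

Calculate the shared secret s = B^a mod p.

Step 1: s = B^a mod p = 4^6 mod 7.
  4^1 mod 7 = 4
  4^2 mod 7 = (4 * 4) mod 7 = 2
  4^3 mod 7 = (2 * 4) mod 7 = 1
  4^4 mod 7 = (1 * 4) mod 7 = 4
  4^5 mod 7 = (4 * 4) mod 7 = 2
  4^6 mod 7 = (2 * 4) mod 7 = 1
Result: shared secret = 1.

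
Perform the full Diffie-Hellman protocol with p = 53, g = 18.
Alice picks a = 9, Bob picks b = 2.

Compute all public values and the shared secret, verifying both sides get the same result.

Step 1: A = g^a mod p = 18^9 mod 53 = 8.
Step 2: B = g^b mod p = 18^2 mod 53 = 6.
Step 3: Alice computes s = B^a mod p = 6^9 mod 53 = 11.
Step 4: Bob computes s = A^b mod p = 8^2 mod 53 = 11.
Both sides agree: shared secret = 11.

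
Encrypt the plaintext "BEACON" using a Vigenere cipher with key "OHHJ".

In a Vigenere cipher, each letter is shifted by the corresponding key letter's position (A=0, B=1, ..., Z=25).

Step 1: Repeat key to match plaintext length:
  Plaintext: BEACON
  Key:       OHHJOH
Step 2: Encrypt each letter:
  B(1) + O(14) = (1+14) mod 26 = 15 = P
  E(4) + H(7) = (4+7) mod 26 = 11 = L
  A(0) + H(7) = (0+7) mod 26 = 7 = H
  C(2) + J(9) = (2+9) mod 26 = 11 = L
  O(14) + O(14) = (14+14) mod 26 = 2 = C
  N(13) + H(7) = (13+7) mod 26 = 20 = U
Ciphertext: PLHLCU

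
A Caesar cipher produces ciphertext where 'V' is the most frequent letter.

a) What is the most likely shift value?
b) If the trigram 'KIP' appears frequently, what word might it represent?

Step 1: In English, 'E' is the most frequent letter (12.7%).
Step 2: The most frequent ciphertext letter is 'V' (position 21).
Step 3: Shift = (21 - 4) mod 26 = 17.
Step 4: Decrypt 'KIP' by shifting back 17:
  K -> T
  I -> R
  P -> Y
Step 5: 'KIP' decrypts to 'TRY'.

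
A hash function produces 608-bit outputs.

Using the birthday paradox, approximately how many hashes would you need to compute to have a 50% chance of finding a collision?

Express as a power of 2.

Step 1: The birthday paradox gives collision probability ~50% after sqrt(2^n) = 2^(n/2) hashes.
Step 2: For 608-bit output: 2^(608/2) = 2^304.
Step 3: Approximately 2^304 hash computations needed.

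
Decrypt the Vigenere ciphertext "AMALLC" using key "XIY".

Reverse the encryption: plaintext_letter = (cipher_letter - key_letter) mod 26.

Step 1: Extend key: XIYXIY
Step 2: Decrypt each letter (c - k) mod 26:
  A(0) - X(23) = (0-23) mod 26 = 3 = D
  M(12) - I(8) = (12-8) mod 26 = 4 = E
  A(0) - Y(24) = (0-24) mod 26 = 2 = C
  L(11) - X(23) = (11-23) mod 26 = 14 = O
  L(11) - I(8) = (11-8) mod 26 = 3 = D
  C(2) - Y(24) = (2-24) mod 26 = 4 = E
Plaintext: DECODE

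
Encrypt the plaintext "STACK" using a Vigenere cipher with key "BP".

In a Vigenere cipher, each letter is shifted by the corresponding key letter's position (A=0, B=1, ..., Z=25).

Step 1: Repeat key to match plaintext length:
  Plaintext: STACK
  Key:       BPBPB
Step 2: Encrypt each letter:
  S(18) + B(1) = (18+1) mod 26 = 19 = T
  T(19) + P(15) = (19+15) mod 26 = 8 = I
  A(0) + B(1) = (0+1) mod 26 = 1 = B
  C(2) + P(15) = (2+15) mod 26 = 17 = R
  K(10) + B(1) = (10+1) mod 26 = 11 = L
Ciphertext: TIBRL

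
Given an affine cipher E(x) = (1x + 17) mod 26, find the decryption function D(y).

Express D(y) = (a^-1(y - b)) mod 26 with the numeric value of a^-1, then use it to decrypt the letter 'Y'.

Step 1: Find a^-1, the modular inverse of 1 mod 26.
Step 2: We need 1 * a^-1 = 1 (mod 26).
Step 3: 1 * 1 = 1 = 0 * 26 + 1, so a^-1 = 1.
Step 4: D(y) = 1(y - 17) mod 26.
Step 5: Apply to 'Y' (y = 24): D(24) = 1 * (24 - 17) mod 26 = 1 * 7 mod 26 = 7 -> 'H'.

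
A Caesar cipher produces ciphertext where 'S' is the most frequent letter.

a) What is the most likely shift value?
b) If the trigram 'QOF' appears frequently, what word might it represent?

Step 1: In English, 'E' is the most frequent letter (12.7%).
Step 2: The most frequent ciphertext letter is 'S' (position 18).
Step 3: Shift = (18 - 4) mod 26 = 14.
Step 4: Decrypt 'QOF' by shifting back 14:
  Q -> C
  O -> A
  F -> R
Step 5: 'QOF' decrypts to 'CAR'.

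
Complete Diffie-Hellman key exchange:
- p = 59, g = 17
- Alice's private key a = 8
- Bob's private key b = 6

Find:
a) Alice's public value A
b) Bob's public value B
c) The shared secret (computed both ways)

Step 1: A = g^a mod p = 17^8 mod 59 = 57.
Step 2: B = g^b mod p = 17^6 mod 59 = 20.
Step 3: Alice computes s = B^a mod p = 20^8 mod 59 = 5.
Step 4: Bob computes s = A^b mod p = 57^6 mod 59 = 5.
Both sides agree: shared secret = 5.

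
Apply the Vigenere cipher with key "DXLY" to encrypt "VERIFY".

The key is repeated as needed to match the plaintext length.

Step 1: Repeat key to match plaintext length:
  Plaintext: VERIFY
  Key:       DXLYDX
Step 2: Encrypt each letter:
  V(21) + D(3) = (21+3) mod 26 = 24 = Y
  E(4) + X(23) = (4+23) mod 26 = 1 = B
  R(17) + L(11) = (17+11) mod 26 = 2 = C
  I(8) + Y(24) = (8+24) mod 26 = 6 = G
  F(5) + D(3) = (5+3) mod 26 = 8 = I
  Y(24) + X(23) = (24+23) mod 26 = 21 = V
Ciphertext: YBCGIV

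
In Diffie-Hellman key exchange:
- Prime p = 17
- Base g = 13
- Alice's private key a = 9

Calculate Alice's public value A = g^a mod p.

Step 1: A = g^a mod p = 13^9 mod 17.
  13^1 mod 17 = 13
  13^2 mod 17 = (13 * 13) mod 17 = 16
  13^3 mod 17 = (16 * 13) mod 17 = 4
  13^4 mod 17 = (4 * 13) mod 17 = 1
  13^5 mod 17 = (1 * 13) mod 17 = 13
  13^6 mod 17 = (13 * 13) mod 17 = 16
  13^7 mod 17 = (16 * 13) mod 17 = 4
  13^8 mod 17 = (4 * 13) mod 17 = 1
  13^9 mod 17 = (1 * 13) mod 17 = 13
Result: A = 13.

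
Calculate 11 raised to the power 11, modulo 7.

Step 1: Compute 11^11 mod 7 step by step, reducing modulo 7 at each step.
  11^1 mod 7 = 4
  11^2 mod 7 = (4 * 11) mod 7 = 2
  11^3 mod 7 = (2 * 11) mod 7 = 1
  11^4 mod 7 = (1 * 11) mod 7 = 4
  11^5 mod 7 = (4 * 11) mod 7 = 2
  11^6 mod 7 = (2 * 11) mod 7 = 1
  11^7 mod 7 = (1 * 11) mod 7 = 4
  11^8 mod 7 = (4 * 11) mod 7 = 2
  11^9 mod 7 = (2 * 11) mod 7 = 1
  11^10 mod 7 = (1 * 11) mod 7 = 4
  11^11 mod 7 = (4 * 11) mod 7 = 2
Step 2: Result = 2.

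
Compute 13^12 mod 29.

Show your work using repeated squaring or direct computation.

Step 1: Compute 13^12 mod 29 step by step, reducing modulo 29 at each step.
  13^1 mod 29 = 13
  13^2 mod 29 = (13 * 13) mod 29 = 24
  13^3 mod 29 = (24 * 13) mod 29 = 22
  13^4 mod 29 = (22 * 13) mod 29 = 25
  13^5 mod 29 = (25 * 13) mod 29 = 6
  13^6 mod 29 = (6 * 13) mod 29 = 20
  13^7 mod 29 = (20 * 13) mod 29 = 28
  13^8 mod 29 = (28 * 13) mod 29 = 16
  13^9 mod 29 = (16 * 13) mod 29 = 5
  13^10 mod 29 = (5 * 13) mod 29 = 7
  13^11 mod 29 = (7 * 13) mod 29 = 4
  13^12 mod 29 = (4 * 13) mod 29 = 23
Step 2: Result = 23.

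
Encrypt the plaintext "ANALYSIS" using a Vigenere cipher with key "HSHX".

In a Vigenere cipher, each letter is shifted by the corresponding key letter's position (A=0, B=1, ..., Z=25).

Step 1: Repeat key to match plaintext length:
  Plaintext: ANALYSIS
  Key:       HSHXHSHX
Step 2: Encrypt each letter:
  A(0) + H(7) = (0+7) mod 26 = 7 = H
  N(13) + S(18) = (13+18) mod 26 = 5 = F
  A(0) + H(7) = (0+7) mod 26 = 7 = H
  L(11) + X(23) = (11+23) mod 26 = 8 = I
  Y(24) + H(7) = (24+7) mod 26 = 5 = F
  S(18) + S(18) = (18+18) mod 26 = 10 = K
  I(8) + H(7) = (8+7) mod 26 = 15 = P
  S(18) + X(23) = (18+23) mod 26 = 15 = P
Ciphertext: HFHIFKPP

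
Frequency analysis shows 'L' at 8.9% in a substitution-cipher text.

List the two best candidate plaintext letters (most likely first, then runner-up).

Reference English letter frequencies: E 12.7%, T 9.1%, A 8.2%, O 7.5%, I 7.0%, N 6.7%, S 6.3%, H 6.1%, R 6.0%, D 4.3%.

Step 1: Observed frequency of 'L' is 8.9%.
Step 2: Compute distances to each reference frequency and sort:
  T (9.1%): difference = 0.2% <-- BEST
  A (8.2%): difference = 0.7% <-- RUNNER-UP
  O (7.5%): difference = 1.4%
  I (7.0%): difference = 1.9%
  N (6.7%): difference = 2.2%
Step 3: Most likely is 'T' (9.1%, diff 0.2%); second most likely is 'A' (8.2%, diff 0.7%).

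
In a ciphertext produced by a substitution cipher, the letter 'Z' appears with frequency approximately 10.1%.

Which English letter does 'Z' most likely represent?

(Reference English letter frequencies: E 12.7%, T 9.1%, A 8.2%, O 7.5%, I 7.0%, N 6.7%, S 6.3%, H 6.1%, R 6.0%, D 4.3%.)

Step 1: The observed frequency is 10.1%.
Step 2: Compare with English frequencies:
  E: 12.7% (difference: 2.6%)
  T: 9.1% (difference: 1.0%) <-- closest
  A: 8.2% (difference: 1.9%)
  O: 7.5% (difference: 2.6%)
  I: 7.0% (difference: 3.1%)
  N: 6.7% (difference: 3.4%)
  S: 6.3% (difference: 3.8%)
  H: 6.1% (difference: 4.0%)
  R: 6.0% (difference: 4.1%)
  D: 4.3% (difference: 5.8%)
Step 3: 'Z' most likely represents 'T' (frequency 9.1%).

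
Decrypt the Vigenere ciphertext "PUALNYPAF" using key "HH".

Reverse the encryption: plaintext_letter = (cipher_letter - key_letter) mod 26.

Step 1: Extend key: HHHHHHHHH
Step 2: Decrypt each letter (c - k) mod 26:
  P(15) - H(7) = (15-7) mod 26 = 8 = I
  U(20) - H(7) = (20-7) mod 26 = 13 = N
  A(0) - H(7) = (0-7) mod 26 = 19 = T
  L(11) - H(7) = (11-7) mod 26 = 4 = E
  N(13) - H(7) = (13-7) mod 26 = 6 = G
  Y(24) - H(7) = (24-7) mod 26 = 17 = R
  P(15) - H(7) = (15-7) mod 26 = 8 = I
  A(0) - H(7) = (0-7) mod 26 = 19 = T
  F(5) - H(7) = (5-7) mod 26 = 24 = Y
Plaintext: INTEGRITY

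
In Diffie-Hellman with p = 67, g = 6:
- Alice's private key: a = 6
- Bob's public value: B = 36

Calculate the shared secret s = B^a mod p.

Step 1: s = B^a mod p = 36^6 mod 67.
  36^1 mod 67 = 36
  36^2 mod 67 = (36 * 36) mod 67 = 23
  36^3 mod 67 = (23 * 36) mod 67 = 24
  36^4 mod 67 = (24 * 36) mod 67 = 60
  36^5 mod 67 = (60 * 36) mod 67 = 16
  36^6 mod 67 = (16 * 36) mod 67 = 40
Result: shared secret = 40.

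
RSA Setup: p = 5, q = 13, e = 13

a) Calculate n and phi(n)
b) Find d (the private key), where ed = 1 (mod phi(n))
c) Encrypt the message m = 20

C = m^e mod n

Step 1: n = 5 * 13 = 65.
Step 2: phi(n) = (5-1)(13-1) = 4 * 12 = 48.
Step 3: Find d = 13^(-1) mod 48 = 37.
  Verify: 13 * 37 = 481 = 1 (mod 48).
Step 4: C = 20^13 mod 65 = 20.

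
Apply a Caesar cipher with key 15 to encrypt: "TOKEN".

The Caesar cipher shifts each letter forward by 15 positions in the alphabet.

Step 1: For each letter, shift forward by 15 positions (mod 26).
  T (position 19) -> position (19+15) mod 26 = 8 -> I
  O (position 14) -> position (14+15) mod 26 = 3 -> D
  K (position 10) -> position (10+15) mod 26 = 25 -> Z
  E (position 4) -> position (4+15) mod 26 = 19 -> T
  N (position 13) -> position (13+15) mod 26 = 2 -> C
Result: IDZTC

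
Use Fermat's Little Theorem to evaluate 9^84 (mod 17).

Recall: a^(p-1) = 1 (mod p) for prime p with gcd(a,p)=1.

Step 1: Since 17 is prime, by Fermat's Little Theorem: 9^16 = 1 (mod 17).
Step 2: Reduce exponent: 84 mod 16 = 4.
Step 3: So 9^84 = 9^4 (mod 17).
Step 4: 9^4 mod 17 = 16.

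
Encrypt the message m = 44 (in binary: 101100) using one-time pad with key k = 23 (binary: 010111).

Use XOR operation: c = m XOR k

Step 1: Write out the XOR operation bit by bit:
  Message: 101100
  Key:     010111
  XOR:     111011
Step 2: Convert to decimal: 111011 = 59.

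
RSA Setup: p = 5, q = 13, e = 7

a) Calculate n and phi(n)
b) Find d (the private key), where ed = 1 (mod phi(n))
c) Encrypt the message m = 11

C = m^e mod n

Step 1: n = 5 * 13 = 65.
Step 2: phi(n) = (5-1)(13-1) = 4 * 12 = 48.
Step 3: Find d = 7^(-1) mod 48 = 7.
  Verify: 7 * 7 = 49 = 1 (mod 48).
Step 4: C = 11^7 mod 65 = 41.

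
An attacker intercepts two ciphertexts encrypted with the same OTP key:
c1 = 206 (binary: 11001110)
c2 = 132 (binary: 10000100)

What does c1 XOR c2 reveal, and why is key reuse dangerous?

Step 1: c1 XOR c2 = (m1 XOR k) XOR (m2 XOR k).
Step 2: By XOR associativity/commutativity: = m1 XOR m2 XOR k XOR k = m1 XOR m2.
Step 3: 11001110 XOR 10000100 = 01001010 = 74.
Step 4: The key cancels out! An attacker learns m1 XOR m2 = 74, revealing the relationship between plaintexts.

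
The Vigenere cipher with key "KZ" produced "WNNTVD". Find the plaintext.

Step 1: Extend key: KZKZKZ
Step 2: Decrypt each letter (c - k) mod 26:
  W(22) - K(10) = (22-10) mod 26 = 12 = M
  N(13) - Z(25) = (13-25) mod 26 = 14 = O
  N(13) - K(10) = (13-10) mod 26 = 3 = D
  T(19) - Z(25) = (19-25) mod 26 = 20 = U
  V(21) - K(10) = (21-10) mod 26 = 11 = L
  D(3) - Z(25) = (3-25) mod 26 = 4 = E
Plaintext: MODULE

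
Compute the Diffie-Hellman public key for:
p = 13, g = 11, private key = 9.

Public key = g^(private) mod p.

Step 1: A = g^a mod p = 11^9 mod 13.
  11^1 mod 13 = 11
  11^2 mod 13 = (11 * 11) mod 13 = 4
  11^3 mod 13 = (4 * 11) mod 13 = 5
  11^4 mod 13 = (5 * 11) mod 13 = 3
  11^5 mod 13 = (3 * 11) mod 13 = 7
  11^6 mod 13 = (7 * 11) mod 13 = 12
  11^7 mod 13 = (12 * 11) mod 13 = 2
  11^8 mod 13 = (2 * 11) mod 13 = 9
  11^9 mod 13 = (9 * 11) mod 13 = 8
Result: A = 8.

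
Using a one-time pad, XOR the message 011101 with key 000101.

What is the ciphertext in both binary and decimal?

Step 1: Write out the XOR operation bit by bit:
  Message: 011101
  Key:     000101
  XOR:     011000
Step 2: Convert to decimal: 011000 = 24.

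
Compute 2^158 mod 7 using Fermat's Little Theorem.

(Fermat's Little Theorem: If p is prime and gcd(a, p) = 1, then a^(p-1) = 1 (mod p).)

Step 1: Since 7 is prime, by Fermat's Little Theorem: 2^6 = 1 (mod 7).
Step 2: Reduce exponent: 158 mod 6 = 2.
Step 3: So 2^158 = 2^2 (mod 7).
Step 4: 2^2 mod 7 = 4.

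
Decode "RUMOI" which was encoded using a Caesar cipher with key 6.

Step 1: Reverse the shift by subtracting 6 from each letter position.
  R (position 17) -> position (17-6) mod 26 = 11 -> L
  U (position 20) -> position (20-6) mod 26 = 14 -> O
  M (position 12) -> position (12-6) mod 26 = 6 -> G
  O (position 14) -> position (14-6) mod 26 = 8 -> I
  I (position 8) -> position (8-6) mod 26 = 2 -> C
Decrypted message: LOGIC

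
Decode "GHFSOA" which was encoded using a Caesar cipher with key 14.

Step 1: Reverse the shift by subtracting 14 from each letter position.
  G (position 6) -> position (6-14) mod 26 = 18 -> S
  H (position 7) -> position (7-14) mod 26 = 19 -> T
  F (position 5) -> position (5-14) mod 26 = 17 -> R
  S (position 18) -> position (18-14) mod 26 = 4 -> E
  O (position 14) -> position (14-14) mod 26 = 0 -> A
  A (position 0) -> position (0-14) mod 26 = 12 -> M
Decrypted message: STREAM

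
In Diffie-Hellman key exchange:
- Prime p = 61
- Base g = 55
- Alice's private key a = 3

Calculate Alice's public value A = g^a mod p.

Step 1: A = g^a mod p = 55^3 mod 61.
  55^1 mod 61 = 55
  55^2 mod 61 = (55 * 55) mod 61 = 36
  55^3 mod 61 = (36 * 55) mod 61 = 28
Result: A = 28.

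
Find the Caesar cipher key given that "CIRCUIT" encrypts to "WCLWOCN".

Step 1: Compare first letters: C (position 2) -> W (position 22).
Step 2: Shift = (22 - 2) mod 26 = 20.
The shift value is 20.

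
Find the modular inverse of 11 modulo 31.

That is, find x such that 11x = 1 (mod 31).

Step 1: We need x such that 11 * x = 1 (mod 31).
Step 2: Using the extended Euclidean algorithm or trial:
  11 * 17 = 187 = 6 * 31 + 1.
Step 3: Since 187 mod 31 = 1, the inverse is x = 17.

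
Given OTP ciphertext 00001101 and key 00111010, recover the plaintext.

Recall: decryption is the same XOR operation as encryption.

Step 1: XOR ciphertext with key:
  Ciphertext: 00001101
  Key:        00111010
  XOR:        00110111
Step 2: Plaintext = 00110111 = 55 in decimal.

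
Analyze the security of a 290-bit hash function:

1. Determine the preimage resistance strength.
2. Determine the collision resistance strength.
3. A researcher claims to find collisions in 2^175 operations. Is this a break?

Step 1: Preimage resistance requires brute-force of 2^290 operations.
Step 2: Collision resistance (birthday bound) = 2^(290/2) = 2^145.
Step 3: The claimed attack costs 2^175 operations.
Step 4: Since 2^175 >= 2^145, the claimed attack is no faster than the generic birthday attack, so this does not break collision resistance.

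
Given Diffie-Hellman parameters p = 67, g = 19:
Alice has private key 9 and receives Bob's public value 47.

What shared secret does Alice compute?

Step 1: s = B^a mod p = 47^9 mod 67.
  47^1 mod 67 = 47
  47^2 mod 67 = (47 * 47) mod 67 = 65
  47^3 mod 67 = (65 * 47) mod 67 = 40
  47^4 mod 67 = (40 * 47) mod 67 = 4
  47^5 mod 67 = (4 * 47) mod 67 = 54
  47^6 mod 67 = (54 * 47) mod 67 = 59
  47^7 mod 67 = (59 * 47) mod 67 = 26
  47^8 mod 67 = (26 * 47) mod 67 = 16
  47^9 mod 67 = (16 * 47) mod 67 = 15
Result: shared secret = 15.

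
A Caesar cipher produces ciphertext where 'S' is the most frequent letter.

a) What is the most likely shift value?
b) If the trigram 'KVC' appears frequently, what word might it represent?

Step 1: In English, 'E' is the most frequent letter (12.7%).
Step 2: The most frequent ciphertext letter is 'S' (position 18).
Step 3: Shift = (18 - 4) mod 26 = 14.
Step 4: Decrypt 'KVC' by shifting back 14:
  K -> W
  V -> H
  C -> O
Step 5: 'KVC' decrypts to 'WHO'.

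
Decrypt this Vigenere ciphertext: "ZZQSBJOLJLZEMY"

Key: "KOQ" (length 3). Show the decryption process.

Step 1: Key 'KOQ' has length 3. Extended key: KOQKOQKOQKOQKO
Step 2: Decrypt each position:
  Z(25) - K(10) = 15 = P
  Z(25) - O(14) = 11 = L
  Q(16) - Q(16) = 0 = A
  S(18) - K(10) = 8 = I
  B(1) - O(14) = 13 = N
  J(9) - Q(16) = 19 = T
  O(14) - K(10) = 4 = E
  L(11) - O(14) = 23 = X
  J(9) - Q(16) = 19 = T
  L(11) - K(10) = 1 = B
  Z(25) - O(14) = 11 = L
  E(4) - Q(16) = 14 = O
  M(12) - K(10) = 2 = C
  Y(24) - O(14) = 10 = K
Plaintext: PLAINTEXTBLOCK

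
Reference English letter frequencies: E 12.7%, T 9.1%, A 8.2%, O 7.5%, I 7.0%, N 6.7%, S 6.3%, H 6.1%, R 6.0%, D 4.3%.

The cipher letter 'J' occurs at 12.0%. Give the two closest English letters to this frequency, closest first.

Step 1: Observed frequency of 'J' is 12.0%.
Step 2: Compute distances to each reference frequency and sort:
  E (12.7%): difference = 0.7% <-- BEST
  T (9.1%): difference = 2.9% <-- RUNNER-UP
  A (8.2%): difference = 3.8%
  O (7.5%): difference = 4.5%
  I (7.0%): difference = 5.0%
Step 3: Most likely is 'E' (12.7%, diff 0.7%); second most likely is 'T' (9.1%, diff 2.9%).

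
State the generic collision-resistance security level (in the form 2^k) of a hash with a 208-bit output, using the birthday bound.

Step 1: The birthday paradox gives collision probability ~50% after sqrt(2^n) = 2^(n/2) hashes.
Step 2: For 208-bit output: 2^(208/2) = 2^104.
Step 3: Approximately 2^104 hash computations needed.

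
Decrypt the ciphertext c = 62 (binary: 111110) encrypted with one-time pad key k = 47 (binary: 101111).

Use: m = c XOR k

Step 1: XOR ciphertext with key:
  Ciphertext: 111110
  Key:        101111
  XOR:        010001
Step 2: Plaintext = 010001 = 17 in decimal.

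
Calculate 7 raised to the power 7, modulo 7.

Step 1: Compute 7^7 mod 7 step by step, reducing modulo 7 at each step.
  7^1 mod 7 = 0
  7^2 mod 7 = (0 * 7) mod 7 = 0
  7^3 mod 7 = (0 * 7) mod 7 = 0
  7^4 mod 7 = (0 * 7) mod 7 = 0
  7^5 mod 7 = (0 * 7) mod 7 = 0
  7^6 mod 7 = (0 * 7) mod 7 = 0
  7^7 mod 7 = (0 * 7) mod 7 = 0
Step 2: Result = 0.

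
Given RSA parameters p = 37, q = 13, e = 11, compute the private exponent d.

Step 1: n = 37 * 13 = 481.
Step 2: phi(n) = 36 * 12 = 432.
Step 3: Find d such that 11 * d = 1 (mod 432).
Step 4: d = 11^(-1) mod 432 = 275.
Verification: 11 * 275 = 3025 = 7 * 432 + 1.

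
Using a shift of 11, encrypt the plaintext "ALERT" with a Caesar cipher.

Step 1: For each letter, shift forward by 11 positions (mod 26).
  A (position 0) -> position (0+11) mod 26 = 11 -> L
  L (position 11) -> position (11+11) mod 26 = 22 -> W
  E (position 4) -> position (4+11) mod 26 = 15 -> P
  R (position 17) -> position (17+11) mod 26 = 2 -> C
  T (position 19) -> position (19+11) mod 26 = 4 -> E
Result: LWPCE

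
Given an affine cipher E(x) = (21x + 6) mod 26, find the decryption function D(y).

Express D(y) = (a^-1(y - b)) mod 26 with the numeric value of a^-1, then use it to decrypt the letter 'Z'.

Step 1: Find a^-1, the modular inverse of 21 mod 26.
Step 2: We need 21 * a^-1 = 1 (mod 26).
Step 3: 21 * 5 = 105 = 4 * 26 + 1, so a^-1 = 5.
Step 4: D(y) = 5(y - 6) mod 26.
Step 5: Apply to 'Z' (y = 25): D(25) = 5 * (25 - 6) mod 26 = 5 * 19 mod 26 = 17 -> 'R'.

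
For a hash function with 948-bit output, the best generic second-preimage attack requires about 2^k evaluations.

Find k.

Step 1: The hash has a 948-bit output.
Step 2: Second-preimage resistance means: given a specific input x, it should be infeasible to find a different y with h(y) = h(x).
With a 948-bit output, a generic search for a second preimage costs about 2^948 evaluations (each trial matches the fixed target with probability 2^-948).
Step 3: Security level = 948 bits.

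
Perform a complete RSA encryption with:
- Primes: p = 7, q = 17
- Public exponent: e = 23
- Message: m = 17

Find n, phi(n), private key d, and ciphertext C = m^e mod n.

Step 1: n = 7 * 17 = 119.
Step 2: phi(n) = (7-1)(17-1) = 6 * 16 = 96.
Step 3: Find d = 23^(-1) mod 96 = 71.
  Verify: 23 * 71 = 1633 = 1 (mod 96).
Step 4: C = 17^23 mod 119 = 68.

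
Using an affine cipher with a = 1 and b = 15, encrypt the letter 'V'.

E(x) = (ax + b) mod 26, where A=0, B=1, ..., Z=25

Step 1: Convert 'V' to number: x = 21.
Step 2: E(21) = (1 * 21 + 15) mod 26 = 36 mod 26 = 10.
Step 3: Convert 10 back to letter: K.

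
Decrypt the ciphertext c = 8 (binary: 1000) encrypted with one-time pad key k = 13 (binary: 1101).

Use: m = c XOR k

Step 1: XOR ciphertext with key:
  Ciphertext: 1000
  Key:        1101
  XOR:        0101
Step 2: Plaintext = 0101 = 5 in decimal.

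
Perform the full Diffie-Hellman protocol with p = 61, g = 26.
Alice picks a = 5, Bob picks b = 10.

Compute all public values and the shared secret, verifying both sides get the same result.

Step 1: A = g^a mod p = 26^5 mod 61 = 40.
Step 2: B = g^b mod p = 26^10 mod 61 = 14.
Step 3: Alice computes s = B^a mod p = 14^5 mod 61 = 48.
Step 4: Bob computes s = A^b mod p = 40^10 mod 61 = 48.
Both sides agree: shared secret = 48.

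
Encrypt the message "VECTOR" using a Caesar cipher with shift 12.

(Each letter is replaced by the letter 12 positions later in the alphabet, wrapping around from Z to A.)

Step 1: For each letter, shift forward by 12 positions (mod 26).
  V (position 21) -> position (21+12) mod 26 = 7 -> H
  E (position 4) -> position (4+12) mod 26 = 16 -> Q
  C (position 2) -> position (2+12) mod 26 = 14 -> O
  T (position 19) -> position (19+12) mod 26 = 5 -> F
  O (position 14) -> position (14+12) mod 26 = 0 -> A
  R (position 17) -> position (17+12) mod 26 = 3 -> D
Result: HQOFAD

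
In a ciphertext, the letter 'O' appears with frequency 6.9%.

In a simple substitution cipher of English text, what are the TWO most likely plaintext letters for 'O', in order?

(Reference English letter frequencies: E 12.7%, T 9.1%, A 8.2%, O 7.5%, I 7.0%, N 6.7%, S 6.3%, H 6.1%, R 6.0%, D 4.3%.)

Step 1: Observed frequency of 'O' is 6.9%.
Step 2: Compute distances to each reference frequency and sort:
  I (7.0%): difference = 0.1% <-- BEST
  N (6.7%): difference = 0.2% <-- RUNNER-UP
  O (7.5%): difference = 0.6%
  S (6.3%): difference = 0.6%
  H (6.1%): difference = 0.8%
Step 3: Most likely is 'I' (7.0%, diff 0.1%); second most likely is 'N' (6.7%, diff 0.2%).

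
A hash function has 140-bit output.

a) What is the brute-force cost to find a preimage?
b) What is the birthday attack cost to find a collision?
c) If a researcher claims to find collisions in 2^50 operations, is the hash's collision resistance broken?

Step 1: Preimage resistance requires brute-force of 2^140 operations.
Step 2: Collision resistance (birthday bound) = 2^(140/2) = 2^70.
Step 3: The claimed attack costs 2^50 operations.
Step 4: Since 2^50 < 2^70, the claimed attack beats the generic birthday bound, so collision resistance is broken.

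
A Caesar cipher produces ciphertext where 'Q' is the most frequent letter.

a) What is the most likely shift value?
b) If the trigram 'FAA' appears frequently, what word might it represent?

Step 1: In English, 'E' is the most frequent letter (12.7%).
Step 2: The most frequent ciphertext letter is 'Q' (position 16).
Step 3: Shift = (16 - 4) mod 26 = 12.
Step 4: Decrypt 'FAA' by shifting back 12:
  F -> T
  A -> O
  A -> O
Step 5: 'FAA' decrypts to 'TOO'.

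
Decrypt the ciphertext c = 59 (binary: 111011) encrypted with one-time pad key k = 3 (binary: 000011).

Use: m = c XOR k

Step 1: XOR ciphertext with key:
  Ciphertext: 111011
  Key:        000011
  XOR:        111000
Step 2: Plaintext = 111000 = 56 in decimal.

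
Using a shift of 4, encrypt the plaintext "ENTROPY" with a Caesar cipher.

Step 1: For each letter, shift forward by 4 positions (mod 26).
  E (position 4) -> position (4+4) mod 26 = 8 -> I
  N (position 13) -> position (13+4) mod 26 = 17 -> R
  T (position 19) -> position (19+4) mod 26 = 23 -> X
  R (position 17) -> position (17+4) mod 26 = 21 -> V
  O (position 14) -> position (14+4) mod 26 = 18 -> S
  P (position 15) -> position (15+4) mod 26 = 19 -> T
  Y (position 24) -> position (24+4) mod 26 = 2 -> C
Result: IRXVSTC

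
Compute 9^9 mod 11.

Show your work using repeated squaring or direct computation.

Step 1: Compute 9^9 mod 11 step by step, reducing modulo 11 at each step.
  9^1 mod 11 = 9
  9^2 mod 11 = (9 * 9) mod 11 = 4
  9^3 mod 11 = (4 * 9) mod 11 = 3
  9^4 mod 11 = (3 * 9) mod 11 = 5
  9^5 mod 11 = (5 * 9) mod 11 = 1
  9^6 mod 11 = (1 * 9) mod 11 = 9
  9^7 mod 11 = (9 * 9) mod 11 = 4
  9^8 mod 11 = (4 * 9) mod 11 = 3
  9^9 mod 11 = (3 * 9) mod 11 = 5
Step 2: Result = 5.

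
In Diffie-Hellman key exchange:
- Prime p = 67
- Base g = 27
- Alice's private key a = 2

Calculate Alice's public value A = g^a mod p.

Step 1: A = g^a mod p = 27^2 mod 67.
  27^1 mod 67 = 27
  27^2 mod 67 = (27 * 27) mod 67 = 59
Result: A = 59.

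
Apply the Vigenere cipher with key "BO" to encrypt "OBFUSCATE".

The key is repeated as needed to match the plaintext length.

Step 1: Repeat key to match plaintext length:
  Plaintext: OBFUSCATE
  Key:       BOBOBOBOB
Step 2: Encrypt each letter:
  O(14) + B(1) = (14+1) mod 26 = 15 = P
  B(1) + O(14) = (1+14) mod 26 = 15 = P
  F(5) + B(1) = (5+1) mod 26 = 6 = G
  U(20) + O(14) = (20+14) mod 26 = 8 = I
  S(18) + B(1) = (18+1) mod 26 = 19 = T
  C(2) + O(14) = (2+14) mod 26 = 16 = Q
  A(0) + B(1) = (0+1) mod 26 = 1 = B
  T(19) + O(14) = (19+14) mod 26 = 7 = H
  E(4) + B(1) = (4+1) mod 26 = 5 = F
Ciphertext: PPGITQBHF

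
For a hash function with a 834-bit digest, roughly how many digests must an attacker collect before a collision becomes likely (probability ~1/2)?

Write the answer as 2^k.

Step 1: The birthday paradox gives collision probability ~50% after sqrt(2^n) = 2^(n/2) hashes.
Step 2: For 834-bit output: 2^(834/2) = 2^417.
Step 3: Approximately 2^417 hash computations needed.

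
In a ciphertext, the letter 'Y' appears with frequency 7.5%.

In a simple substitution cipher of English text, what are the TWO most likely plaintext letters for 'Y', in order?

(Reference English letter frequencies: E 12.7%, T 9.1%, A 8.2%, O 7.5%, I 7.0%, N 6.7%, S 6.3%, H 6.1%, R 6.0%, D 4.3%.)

Step 1: Observed frequency of 'Y' is 7.5%.
Step 2: Compute distances to each reference frequency and sort:
  O (7.5%): difference = 0.0% <-- BEST
  I (7.0%): difference = 0.5% <-- RUNNER-UP
  A (8.2%): difference = 0.7%
  N (6.7%): difference = 0.8%
  S (6.3%): difference = 1.2%
Step 3: Most likely is 'O' (7.5%, diff 0.0%); second most likely is 'I' (7.0%, diff 0.5%).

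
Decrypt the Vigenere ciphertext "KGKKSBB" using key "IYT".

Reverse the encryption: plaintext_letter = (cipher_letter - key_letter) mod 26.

Step 1: Extend key: IYTIYTI
Step 2: Decrypt each letter (c - k) mod 26:
  K(10) - I(8) = (10-8) mod 26 = 2 = C
  G(6) - Y(24) = (6-24) mod 26 = 8 = I
  K(10) - T(19) = (10-19) mod 26 = 17 = R
  K(10) - I(8) = (10-8) mod 26 = 2 = C
  S(18) - Y(24) = (18-24) mod 26 = 20 = U
  B(1) - T(19) = (1-19) mod 26 = 8 = I
  B(1) - I(8) = (1-8) mod 26 = 19 = T
Plaintext: CIRCUIT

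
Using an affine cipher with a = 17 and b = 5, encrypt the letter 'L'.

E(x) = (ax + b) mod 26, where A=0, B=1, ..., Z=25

Step 1: Convert 'L' to number: x = 11.
Step 2: E(11) = (17 * 11 + 5) mod 26 = 192 mod 26 = 10.
Step 3: Convert 10 back to letter: K.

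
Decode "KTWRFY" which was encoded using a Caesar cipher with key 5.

Step 1: Reverse the shift by subtracting 5 from each letter position.
  K (position 10) -> position (10-5) mod 26 = 5 -> F
  T (position 19) -> position (19-5) mod 26 = 14 -> O
  W (position 22) -> position (22-5) mod 26 = 17 -> R
  R (position 17) -> position (17-5) mod 26 = 12 -> M
  F (position 5) -> position (5-5) mod 26 = 0 -> A
  Y (position 24) -> position (24-5) mod 26 = 19 -> T
Decrypted message: FORMAT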